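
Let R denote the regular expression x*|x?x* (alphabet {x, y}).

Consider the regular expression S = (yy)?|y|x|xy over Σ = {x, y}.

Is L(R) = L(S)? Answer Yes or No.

No

The string xx is accepted by R but rejected by S.
So L(R) ≠ L(S).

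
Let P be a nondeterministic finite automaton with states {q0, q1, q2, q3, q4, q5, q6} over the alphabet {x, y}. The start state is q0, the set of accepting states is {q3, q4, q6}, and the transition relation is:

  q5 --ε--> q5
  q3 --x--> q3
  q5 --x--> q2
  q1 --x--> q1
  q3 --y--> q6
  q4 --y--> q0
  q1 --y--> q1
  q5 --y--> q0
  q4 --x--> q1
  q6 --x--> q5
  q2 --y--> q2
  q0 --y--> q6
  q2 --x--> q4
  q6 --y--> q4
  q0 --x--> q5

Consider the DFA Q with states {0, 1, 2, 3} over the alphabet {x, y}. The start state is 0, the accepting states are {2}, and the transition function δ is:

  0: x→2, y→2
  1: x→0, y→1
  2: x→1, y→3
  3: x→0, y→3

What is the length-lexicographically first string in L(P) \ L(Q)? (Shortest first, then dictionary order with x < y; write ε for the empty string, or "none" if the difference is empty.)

yy

The string yy is accepted by P but not by Q.
No shorter string lies in the difference, and yy is the lexicographically first length-2 string in L(P) \ L(Q).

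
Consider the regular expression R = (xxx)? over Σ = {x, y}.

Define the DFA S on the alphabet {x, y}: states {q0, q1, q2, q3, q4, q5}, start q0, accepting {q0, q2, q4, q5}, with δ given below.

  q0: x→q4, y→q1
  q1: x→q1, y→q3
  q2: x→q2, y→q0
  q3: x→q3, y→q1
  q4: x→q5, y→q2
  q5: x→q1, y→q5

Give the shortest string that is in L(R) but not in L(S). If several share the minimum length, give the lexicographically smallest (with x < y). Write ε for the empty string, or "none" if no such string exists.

The string xxx is accepted by R but not by S.
No shorter string lies in the difference, and xxx is the lexicographically first length-3 string in L(R) \ L(S).

xxx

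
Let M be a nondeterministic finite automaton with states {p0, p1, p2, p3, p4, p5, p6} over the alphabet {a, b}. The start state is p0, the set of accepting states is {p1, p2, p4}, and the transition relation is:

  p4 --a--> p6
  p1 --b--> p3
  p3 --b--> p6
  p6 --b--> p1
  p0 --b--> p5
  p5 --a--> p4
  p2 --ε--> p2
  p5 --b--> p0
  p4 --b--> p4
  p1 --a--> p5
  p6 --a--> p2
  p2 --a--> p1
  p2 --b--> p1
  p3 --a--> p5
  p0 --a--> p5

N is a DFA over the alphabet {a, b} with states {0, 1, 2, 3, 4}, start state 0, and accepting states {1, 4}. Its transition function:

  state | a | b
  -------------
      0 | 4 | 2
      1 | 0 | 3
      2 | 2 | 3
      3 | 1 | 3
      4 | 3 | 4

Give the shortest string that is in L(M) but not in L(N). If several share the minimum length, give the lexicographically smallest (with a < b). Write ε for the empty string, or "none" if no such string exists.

The string aa is accepted by M but not by N.
No shorter string lies in the difference, and aa is the lexicographically first length-2 string in L(M) \ L(N).

aa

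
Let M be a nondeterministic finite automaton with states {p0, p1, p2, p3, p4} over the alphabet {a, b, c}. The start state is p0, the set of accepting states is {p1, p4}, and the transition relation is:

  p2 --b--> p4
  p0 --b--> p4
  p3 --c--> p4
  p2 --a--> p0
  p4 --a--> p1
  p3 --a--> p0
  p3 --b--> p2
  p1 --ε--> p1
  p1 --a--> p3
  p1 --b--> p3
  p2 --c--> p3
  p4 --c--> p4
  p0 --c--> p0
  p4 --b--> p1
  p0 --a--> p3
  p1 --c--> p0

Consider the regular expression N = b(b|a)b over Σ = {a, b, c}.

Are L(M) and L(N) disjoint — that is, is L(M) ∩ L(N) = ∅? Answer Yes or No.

Yes

Converting the expression N to a DFA (subset construction, then merging equivalent states) gives the minimal DFA with states {n0, n1, n2, n3, n4}, start state n0, accepting states {n4} and transitions n0: a→n1, b→n2, c→n1; n1: a→n1, b→n1, c→n1; n2: a→n3, b→n3, c→n1; n3: a→n1, b→n4, c→n1; n4: a→n1, b→n1, c→n1.
Exploring the product automaton M × N from the start pair (p0, n0), following both machines on each input symbol, reaches 9 state pairs: (p0, n0), (p3, n1), (p4, n2), (p0, n1), (p2, n1), (p4, n1), (p1, n3), (p1, n1), (p3, n4).
M accepts in {p1, p4} and N accepts in {n4}; no reachable pair has both components accepting, so no string drives both machines to acceptance simultaneously and L(M) ∩ L(N) = ∅.
So no string is accepted by both, and the intersection is empty.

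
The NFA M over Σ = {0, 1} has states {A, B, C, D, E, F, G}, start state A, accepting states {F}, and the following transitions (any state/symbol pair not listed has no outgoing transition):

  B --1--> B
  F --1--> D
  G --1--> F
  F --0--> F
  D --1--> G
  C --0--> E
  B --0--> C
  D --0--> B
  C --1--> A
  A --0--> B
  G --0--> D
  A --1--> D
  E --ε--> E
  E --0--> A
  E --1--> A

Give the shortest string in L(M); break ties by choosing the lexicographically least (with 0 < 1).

A breadth-first search from A reaches an accepting state first via the path A → D → G → F on input 111.
No string of length < 3 is accepted (BFS exhausts all shorter strings without reaching an accepting state), and 111 is the lexicographically least accepting string of length 3.

111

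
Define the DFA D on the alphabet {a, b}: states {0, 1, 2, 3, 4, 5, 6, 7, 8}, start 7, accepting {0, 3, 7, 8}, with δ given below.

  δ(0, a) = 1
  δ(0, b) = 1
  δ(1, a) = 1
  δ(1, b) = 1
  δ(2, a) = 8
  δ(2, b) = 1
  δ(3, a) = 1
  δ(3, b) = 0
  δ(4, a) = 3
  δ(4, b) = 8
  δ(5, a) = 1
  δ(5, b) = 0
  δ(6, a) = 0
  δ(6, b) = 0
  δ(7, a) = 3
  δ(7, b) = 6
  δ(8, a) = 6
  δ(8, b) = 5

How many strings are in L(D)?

The useful subgraph on states {0, 3, 6, 7} is acyclic, so L(D) is finite; the longest accepting path visits 3 useful states, giving maximum string length 2.
Counting accepting paths from 7 by length: 1 of length 0, 1 of length 1, 3 of length 2. Total 5.

5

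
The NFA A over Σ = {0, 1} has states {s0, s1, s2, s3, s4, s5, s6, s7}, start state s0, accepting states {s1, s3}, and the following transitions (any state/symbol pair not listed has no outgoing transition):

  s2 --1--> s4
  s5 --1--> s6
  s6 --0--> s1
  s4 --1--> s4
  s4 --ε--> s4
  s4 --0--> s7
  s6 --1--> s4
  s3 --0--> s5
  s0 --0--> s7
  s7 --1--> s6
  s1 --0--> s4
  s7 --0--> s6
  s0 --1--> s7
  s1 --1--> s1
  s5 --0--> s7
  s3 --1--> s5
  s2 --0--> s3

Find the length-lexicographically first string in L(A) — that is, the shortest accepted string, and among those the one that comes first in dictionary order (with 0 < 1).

A breadth-first search from s0 reaches an accepting state first via the path s0 → s7 → s6 → s1 on input 000.
No string of length < 3 is accepted (BFS exhausts all shorter strings without reaching an accepting state), and 000 is the lexicographically least accepting string of length 3.

000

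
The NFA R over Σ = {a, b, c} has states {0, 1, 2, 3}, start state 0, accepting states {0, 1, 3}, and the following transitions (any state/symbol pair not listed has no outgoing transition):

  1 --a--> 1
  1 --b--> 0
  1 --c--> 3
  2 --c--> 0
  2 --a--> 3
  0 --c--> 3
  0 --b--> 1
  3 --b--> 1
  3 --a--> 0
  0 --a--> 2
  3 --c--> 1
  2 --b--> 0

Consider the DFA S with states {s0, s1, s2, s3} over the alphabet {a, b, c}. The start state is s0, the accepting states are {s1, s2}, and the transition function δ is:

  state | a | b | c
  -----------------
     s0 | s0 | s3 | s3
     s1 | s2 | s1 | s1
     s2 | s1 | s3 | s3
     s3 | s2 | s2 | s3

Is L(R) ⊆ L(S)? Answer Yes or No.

The empty string ε is in L(R) but not in L(S).
So L(R) ⊄ L(S).

No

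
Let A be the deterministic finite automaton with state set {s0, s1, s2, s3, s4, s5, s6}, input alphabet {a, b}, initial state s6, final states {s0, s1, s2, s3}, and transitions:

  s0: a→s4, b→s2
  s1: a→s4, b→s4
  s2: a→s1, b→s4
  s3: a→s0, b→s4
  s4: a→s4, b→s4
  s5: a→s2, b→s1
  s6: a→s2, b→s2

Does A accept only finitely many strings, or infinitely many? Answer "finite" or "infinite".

finite

The useful states (reachable from s6 and able to reach an accepting state) are {s1, s2, s6}.
Restricted to these states the transition graph has no cycle, so every accepting path has bounded length and L is finite.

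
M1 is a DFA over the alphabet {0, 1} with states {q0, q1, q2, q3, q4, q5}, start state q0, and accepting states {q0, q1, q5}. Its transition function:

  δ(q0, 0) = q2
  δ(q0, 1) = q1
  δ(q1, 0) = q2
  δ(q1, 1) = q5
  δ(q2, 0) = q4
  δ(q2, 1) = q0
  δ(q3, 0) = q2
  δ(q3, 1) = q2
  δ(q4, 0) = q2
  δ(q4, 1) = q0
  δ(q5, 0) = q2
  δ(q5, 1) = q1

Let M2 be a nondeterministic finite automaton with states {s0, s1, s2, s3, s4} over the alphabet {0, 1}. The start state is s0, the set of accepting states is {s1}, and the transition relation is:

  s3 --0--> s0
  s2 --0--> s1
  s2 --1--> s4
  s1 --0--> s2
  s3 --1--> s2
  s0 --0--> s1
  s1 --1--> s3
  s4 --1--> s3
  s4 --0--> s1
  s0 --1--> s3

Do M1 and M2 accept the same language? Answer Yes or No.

No

The empty string ε is accepted by M1 but rejected by M2.
So L(M1) ≠ L(M2).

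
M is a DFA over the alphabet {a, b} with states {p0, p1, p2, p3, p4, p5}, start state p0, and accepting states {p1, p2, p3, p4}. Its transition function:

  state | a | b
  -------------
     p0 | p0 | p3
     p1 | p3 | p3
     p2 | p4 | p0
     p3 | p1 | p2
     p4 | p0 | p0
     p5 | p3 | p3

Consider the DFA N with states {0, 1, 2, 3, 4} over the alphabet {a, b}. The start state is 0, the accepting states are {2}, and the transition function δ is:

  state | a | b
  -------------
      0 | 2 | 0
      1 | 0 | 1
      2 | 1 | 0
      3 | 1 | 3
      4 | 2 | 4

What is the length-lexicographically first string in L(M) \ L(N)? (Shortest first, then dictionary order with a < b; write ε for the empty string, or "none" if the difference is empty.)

b

The string b is accepted by M but not by N.
No shorter string lies in the difference, and b is the lexicographically first length-1 string in L(M) \ L(N).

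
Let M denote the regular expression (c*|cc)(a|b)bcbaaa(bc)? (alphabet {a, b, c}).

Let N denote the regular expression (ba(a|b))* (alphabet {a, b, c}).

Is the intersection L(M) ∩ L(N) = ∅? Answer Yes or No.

Converting the expression M to a DFA (subset construction, then merging equivalent states) gives the minimal DFA with states {m0, m1, m2, m3, m4, m5, m6, m7, m8, m9, m10}, start state m0, accepting states {m8, m10} and transitions m0: a→m1, b→m1, c→m0; m1: a→m2, b→m3, c→m2; m2: a→m2, b→m2, c→m2; m3: a→m2, b→m2, c→m4; m4: a→m2, b→m5, c→m2; m5: a→m6, b→m2, c→m2; m6: a→m7, b→m2, c→m2; m7: a→m8, b→m2, c→m2; m8: a→m2, b→m9, c→m2; m9: a→m2, b→m2, c→m10; m10: a→m2, b→m2, c→m2.
Converting the expression N to a DFA (subset construction, then merging equivalent states) gives the minimal DFA with states {n0, n1, n2, n3}, start state n0, accepting states {n0} and transitions n0: a→n1, b→n2, c→n1; n1: a→n1, b→n1, c→n1; n2: a→n3, b→n1, c→n1; n3: a→n0, b→n0, c→n1.
Exploring the product automaton M × N from the start pair (m0, n0), following both machines on each input symbol, reaches 16 state pairs: (m0, n0), (m1, n1), (m1, n2), (m0, n1), (m2, n1), (m3, n1), (m2, n3), (m4, n1), (m2, n0), (m5, n1), (m2, n2), (m6, n1), (m7, n1), (m8, n1), (m9, n1), (m10, n1).
M accepts in {m8, m10} and N accepts in {n0}; no reachable pair has both components accepting, so no string drives both machines to acceptance simultaneously and L(M) ∩ L(N) = ∅.
So no string is accepted by both, and the intersection is empty.

Yes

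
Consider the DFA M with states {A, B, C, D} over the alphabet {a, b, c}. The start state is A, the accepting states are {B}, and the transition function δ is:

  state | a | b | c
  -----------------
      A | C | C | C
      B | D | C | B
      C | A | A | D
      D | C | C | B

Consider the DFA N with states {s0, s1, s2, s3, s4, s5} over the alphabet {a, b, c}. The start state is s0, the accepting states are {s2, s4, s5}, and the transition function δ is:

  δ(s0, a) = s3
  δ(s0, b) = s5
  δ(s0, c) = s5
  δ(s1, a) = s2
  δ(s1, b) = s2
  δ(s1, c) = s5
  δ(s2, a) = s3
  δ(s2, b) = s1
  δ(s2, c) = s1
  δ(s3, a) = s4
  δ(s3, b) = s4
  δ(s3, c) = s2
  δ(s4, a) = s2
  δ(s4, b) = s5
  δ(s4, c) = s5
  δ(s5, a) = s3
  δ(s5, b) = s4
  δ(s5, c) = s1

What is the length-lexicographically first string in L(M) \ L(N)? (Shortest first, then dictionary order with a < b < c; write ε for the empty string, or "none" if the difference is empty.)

acc

The string acc is accepted by M but not by N.
No shorter string lies in the difference, and acc is the lexicographically first length-3 string in L(M) \ L(N).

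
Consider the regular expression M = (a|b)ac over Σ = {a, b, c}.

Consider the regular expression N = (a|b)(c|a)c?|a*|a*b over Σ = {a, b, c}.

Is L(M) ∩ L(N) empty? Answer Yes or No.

The string aac is accepted by both M and N.
Hence L(M) ∩ L(N) ≠ ∅.

No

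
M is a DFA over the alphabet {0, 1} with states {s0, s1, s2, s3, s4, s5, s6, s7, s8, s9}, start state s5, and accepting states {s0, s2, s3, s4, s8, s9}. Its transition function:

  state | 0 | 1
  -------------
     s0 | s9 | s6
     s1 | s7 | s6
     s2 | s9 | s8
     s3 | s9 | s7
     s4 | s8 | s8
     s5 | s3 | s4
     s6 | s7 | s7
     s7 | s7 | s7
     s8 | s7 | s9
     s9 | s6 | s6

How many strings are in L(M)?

7

The useful subgraph on states {s3, s4, s5, s8, s9} is acyclic, so L(M) is finite; the longest accepting path visits 4 useful states, giving maximum string length 3.
Counting accepting paths from s5 by length: 2 of length 1, 3 of length 2, 2 of length 3. Total 7.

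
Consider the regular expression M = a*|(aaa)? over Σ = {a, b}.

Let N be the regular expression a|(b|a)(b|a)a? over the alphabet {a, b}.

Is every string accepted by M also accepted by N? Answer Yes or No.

The empty string ε is in L(M) but not in L(N).
So L(M) ⊄ L(N).

No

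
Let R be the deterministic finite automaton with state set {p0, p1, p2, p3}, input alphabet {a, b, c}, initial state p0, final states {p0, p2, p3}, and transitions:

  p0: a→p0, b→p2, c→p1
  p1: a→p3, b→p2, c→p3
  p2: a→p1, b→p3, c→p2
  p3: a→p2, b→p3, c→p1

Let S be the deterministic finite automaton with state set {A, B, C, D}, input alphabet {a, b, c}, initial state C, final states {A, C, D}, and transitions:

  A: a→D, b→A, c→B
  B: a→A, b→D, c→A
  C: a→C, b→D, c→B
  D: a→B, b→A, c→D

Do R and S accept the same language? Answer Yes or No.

Exploring the product automaton R × S from the start pair (p0, C), following both machines on each input symbol, reaches 4 state pairs: (p0, C), (p2, D), (p1, B), (p3, A).
R accepts in {p0, p2, p3} and S accepts in {A, C, D}. In every reachable pair the two components are either both accepting — (p0, C), (p2, D), (p3, A) — or both non-accepting, so no string is accepted by exactly one of the machines: L(R) \ L(S) and L(S) \ L(R) are both empty.
Hence every string is accepted by R iff it is accepted by S, and the two languages coincide.

Yes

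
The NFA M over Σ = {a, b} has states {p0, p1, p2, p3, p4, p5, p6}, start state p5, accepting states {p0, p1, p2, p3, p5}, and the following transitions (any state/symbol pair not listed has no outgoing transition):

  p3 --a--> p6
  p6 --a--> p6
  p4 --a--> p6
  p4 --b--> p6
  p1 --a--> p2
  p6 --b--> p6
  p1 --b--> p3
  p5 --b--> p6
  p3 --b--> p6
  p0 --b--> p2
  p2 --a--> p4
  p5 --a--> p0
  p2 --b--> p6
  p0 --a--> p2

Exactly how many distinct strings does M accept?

4

The useful subgraph on states {p0, p2, p5} is acyclic, so L(M) is finite; the longest accepting path visits 3 useful states, giving maximum string length 2.
Counting accepting paths from p5 by length: 1 of length 0, 1 of length 1, 2 of length 2. Total 4.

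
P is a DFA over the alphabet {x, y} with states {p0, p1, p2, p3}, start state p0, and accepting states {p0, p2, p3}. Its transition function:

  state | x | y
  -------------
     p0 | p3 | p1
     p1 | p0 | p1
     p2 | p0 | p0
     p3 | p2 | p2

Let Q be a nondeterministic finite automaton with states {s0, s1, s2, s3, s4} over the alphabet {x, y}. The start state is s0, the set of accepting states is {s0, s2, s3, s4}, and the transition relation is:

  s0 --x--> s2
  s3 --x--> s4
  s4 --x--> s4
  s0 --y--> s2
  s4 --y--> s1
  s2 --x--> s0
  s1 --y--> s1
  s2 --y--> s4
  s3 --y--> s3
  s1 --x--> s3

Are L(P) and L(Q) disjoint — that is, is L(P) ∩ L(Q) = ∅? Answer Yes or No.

The empty string ε is accepted by both P and Q.
Hence L(P) ∩ L(Q) ≠ ∅.

No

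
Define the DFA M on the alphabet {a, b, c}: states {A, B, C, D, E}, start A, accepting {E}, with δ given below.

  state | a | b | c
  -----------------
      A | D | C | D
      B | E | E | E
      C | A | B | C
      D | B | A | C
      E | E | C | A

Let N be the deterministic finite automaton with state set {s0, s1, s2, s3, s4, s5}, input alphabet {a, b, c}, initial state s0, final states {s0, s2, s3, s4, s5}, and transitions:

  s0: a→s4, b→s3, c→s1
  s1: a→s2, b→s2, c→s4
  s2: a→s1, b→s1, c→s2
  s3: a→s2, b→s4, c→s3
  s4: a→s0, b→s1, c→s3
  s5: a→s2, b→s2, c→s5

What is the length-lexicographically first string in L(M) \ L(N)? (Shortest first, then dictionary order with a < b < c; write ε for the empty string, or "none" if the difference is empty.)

aac

The string aac is accepted by M but not by N.
No shorter string lies in the difference, and aac is the lexicographically first length-3 string in L(M) \ L(N).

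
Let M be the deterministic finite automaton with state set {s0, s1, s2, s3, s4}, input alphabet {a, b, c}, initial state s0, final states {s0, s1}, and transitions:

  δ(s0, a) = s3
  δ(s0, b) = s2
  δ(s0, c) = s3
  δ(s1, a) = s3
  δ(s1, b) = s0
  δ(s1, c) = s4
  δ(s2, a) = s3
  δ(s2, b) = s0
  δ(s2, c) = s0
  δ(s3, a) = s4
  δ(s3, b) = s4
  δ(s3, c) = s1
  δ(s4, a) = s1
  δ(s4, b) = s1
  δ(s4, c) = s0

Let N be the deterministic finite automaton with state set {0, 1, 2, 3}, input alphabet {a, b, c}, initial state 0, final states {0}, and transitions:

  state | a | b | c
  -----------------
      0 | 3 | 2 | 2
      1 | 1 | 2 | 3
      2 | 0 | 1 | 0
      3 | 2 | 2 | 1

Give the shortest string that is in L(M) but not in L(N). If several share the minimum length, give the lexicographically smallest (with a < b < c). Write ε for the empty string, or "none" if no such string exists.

The string ac is accepted by M but not by N.
No shorter string lies in the difference, and ac is the lexicographically first length-2 string in L(M) \ L(N).

ac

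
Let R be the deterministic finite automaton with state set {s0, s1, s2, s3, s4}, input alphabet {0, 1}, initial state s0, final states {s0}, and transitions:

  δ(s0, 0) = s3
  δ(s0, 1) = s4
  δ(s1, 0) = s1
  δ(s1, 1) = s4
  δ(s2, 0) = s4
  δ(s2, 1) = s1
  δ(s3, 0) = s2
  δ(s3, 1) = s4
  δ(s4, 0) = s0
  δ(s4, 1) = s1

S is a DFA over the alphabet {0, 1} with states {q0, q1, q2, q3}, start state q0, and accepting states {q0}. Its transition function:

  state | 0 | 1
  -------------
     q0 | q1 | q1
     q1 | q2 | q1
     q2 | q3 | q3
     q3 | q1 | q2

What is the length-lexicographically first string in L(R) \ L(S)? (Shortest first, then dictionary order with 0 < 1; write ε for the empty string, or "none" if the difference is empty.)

The string 10 is accepted by R but not by S.
No shorter string lies in the difference, and 10 is the lexicographically first length-2 string in L(R) \ L(S).

10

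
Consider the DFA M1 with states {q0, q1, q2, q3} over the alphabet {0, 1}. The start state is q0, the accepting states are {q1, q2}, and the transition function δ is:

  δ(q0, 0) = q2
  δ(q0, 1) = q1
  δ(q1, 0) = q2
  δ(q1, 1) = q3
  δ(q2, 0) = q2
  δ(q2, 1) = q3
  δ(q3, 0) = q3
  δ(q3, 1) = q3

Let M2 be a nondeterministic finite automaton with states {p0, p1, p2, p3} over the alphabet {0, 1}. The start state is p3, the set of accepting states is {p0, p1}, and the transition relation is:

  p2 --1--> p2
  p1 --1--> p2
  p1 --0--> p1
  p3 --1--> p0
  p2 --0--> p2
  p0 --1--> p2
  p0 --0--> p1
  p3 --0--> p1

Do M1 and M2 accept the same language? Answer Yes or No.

Exploring the product automaton M1 × M2 from the start pair (q0, p3), following both machines on each input symbol, reaches 4 state pairs: (q0, p3), (q2, p1), (q1, p0), (q3, p2).
M1 accepts in {q1, q2} and M2 accepts in {p0, p1}. In every reachable pair the two components are either both accepting — (q2, p1), (q1, p0) — or both non-accepting, so no string is accepted by exactly one of the machines: L(M1) \ L(M2) and L(M2) \ L(M1) are both empty.
Hence every string is accepted by M1 iff it is accepted by M2, and the two languages coincide.

Yes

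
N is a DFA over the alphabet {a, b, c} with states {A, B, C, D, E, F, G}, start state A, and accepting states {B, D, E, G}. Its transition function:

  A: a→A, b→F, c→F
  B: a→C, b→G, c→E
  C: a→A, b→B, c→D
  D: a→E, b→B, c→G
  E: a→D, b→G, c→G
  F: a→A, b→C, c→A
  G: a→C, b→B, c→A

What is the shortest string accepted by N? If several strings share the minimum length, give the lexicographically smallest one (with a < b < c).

bbb

A breadth-first search from A reaches an accepting state first via the path A → F → C → B on input bbb.
No string of length < 3 is accepted (BFS exhausts all shorter strings without reaching an accepting state), and bbb is the lexicographically least accepting string of length 3.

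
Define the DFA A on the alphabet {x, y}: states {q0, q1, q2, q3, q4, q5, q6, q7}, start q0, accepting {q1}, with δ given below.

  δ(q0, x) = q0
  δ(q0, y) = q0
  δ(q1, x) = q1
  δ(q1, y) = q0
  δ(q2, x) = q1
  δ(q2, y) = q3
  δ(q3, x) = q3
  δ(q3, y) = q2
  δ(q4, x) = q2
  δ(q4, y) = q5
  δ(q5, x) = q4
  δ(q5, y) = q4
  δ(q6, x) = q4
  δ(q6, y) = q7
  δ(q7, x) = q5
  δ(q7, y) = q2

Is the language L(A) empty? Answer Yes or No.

The states reachable from the start state are {q0}.
None of the accepting states {q1} is reachable, so no string is accepted and L(A) = ∅.

Yes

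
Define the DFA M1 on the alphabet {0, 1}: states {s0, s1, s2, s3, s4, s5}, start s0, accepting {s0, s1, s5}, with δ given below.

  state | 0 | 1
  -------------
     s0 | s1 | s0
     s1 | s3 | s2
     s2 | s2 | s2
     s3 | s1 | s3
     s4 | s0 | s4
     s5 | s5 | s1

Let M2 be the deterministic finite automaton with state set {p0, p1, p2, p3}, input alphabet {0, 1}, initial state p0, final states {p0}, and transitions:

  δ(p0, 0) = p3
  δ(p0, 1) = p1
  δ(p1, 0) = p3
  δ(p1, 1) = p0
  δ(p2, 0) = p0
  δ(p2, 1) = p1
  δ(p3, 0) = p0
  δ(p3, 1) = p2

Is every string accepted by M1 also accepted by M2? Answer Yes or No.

No

The string 0 is in L(M1) but not in L(M2).
So L(M1) ⊄ L(M2).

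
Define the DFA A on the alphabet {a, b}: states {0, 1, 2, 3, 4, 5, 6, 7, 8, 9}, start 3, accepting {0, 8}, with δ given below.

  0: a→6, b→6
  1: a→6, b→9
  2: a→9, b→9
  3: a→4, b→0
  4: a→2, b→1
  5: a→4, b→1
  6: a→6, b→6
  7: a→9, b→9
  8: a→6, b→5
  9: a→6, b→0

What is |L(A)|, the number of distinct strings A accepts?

4

The useful subgraph on states {0, 1, 2, 3, 4, 9} is acyclic, so L(A) is finite; the longest accepting path visits 5 useful states, giving maximum string length 4.
Counting accepting paths from 3 by length: 1 of length 1, 3 of length 4. Total 4.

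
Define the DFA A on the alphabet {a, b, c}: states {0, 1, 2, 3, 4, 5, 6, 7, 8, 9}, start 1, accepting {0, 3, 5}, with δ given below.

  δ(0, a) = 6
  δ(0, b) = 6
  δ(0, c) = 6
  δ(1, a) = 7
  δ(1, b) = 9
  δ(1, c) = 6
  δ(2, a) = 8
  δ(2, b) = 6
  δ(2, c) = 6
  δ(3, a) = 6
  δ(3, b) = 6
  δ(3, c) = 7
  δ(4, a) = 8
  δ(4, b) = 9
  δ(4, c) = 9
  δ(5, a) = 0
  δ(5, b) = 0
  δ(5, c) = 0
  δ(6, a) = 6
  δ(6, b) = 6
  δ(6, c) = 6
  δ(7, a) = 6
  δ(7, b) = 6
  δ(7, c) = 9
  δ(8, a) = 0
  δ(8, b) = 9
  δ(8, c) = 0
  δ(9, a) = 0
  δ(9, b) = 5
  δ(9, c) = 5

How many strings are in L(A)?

18

The useful subgraph on states {0, 1, 5, 7, 9} is acyclic, so L(A) is finite; the longest accepting path visits 5 useful states, giving maximum string length 4.
Counting accepting paths from 1 by length: 3 of length 2, 9 of length 3, 6 of length 4. Total 18.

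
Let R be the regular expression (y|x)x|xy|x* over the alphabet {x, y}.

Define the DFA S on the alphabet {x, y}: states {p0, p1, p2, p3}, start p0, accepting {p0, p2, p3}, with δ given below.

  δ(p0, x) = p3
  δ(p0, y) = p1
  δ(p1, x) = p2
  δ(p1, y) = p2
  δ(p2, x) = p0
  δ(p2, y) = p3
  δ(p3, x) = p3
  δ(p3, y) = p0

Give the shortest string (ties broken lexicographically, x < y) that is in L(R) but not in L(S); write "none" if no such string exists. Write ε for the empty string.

Converting the expression R to a DFA (subset construction, then merging equivalent states) gives the minimal DFA with states {r0, r1, r2, r3, r4, r5}, start state r0, accepting states {r0, r1, r3, r4} and transitions r0: x→r1, y→r2; r1: x→r3, y→r4; r2: x→r4, y→r5; r3: x→r3, y→r5; r4: x→r5, y→r5; r5: x→r5, y→r5.
Exploring the product automaton R × S from the start pair (r0, p0), following both machines on each input symbol, reaches 10 state pairs: (r0, p0), (r1, p3), (r2, p1), (r3, p3), (r4, p0), (r4, p2), (r5, p2), (r5, p0), (r5, p3), (r5, p1).
R accepts in {r0, r1, r3, r4} and S accepts in {p0, p2, p3}. The reachable pairs whose R-component is accepting are (r0, p0), (r1, p3), (r3, p3), (r4, p0), (r4, p2); in each of them the S-component is accepting too, so the product for L(R) \ L(S) (R-component accepting, S-component rejecting) has no reachable accepting pair and the difference is empty.
So every string accepted by R is also accepted by S: L(R) \ L(S) = ∅ and there is no such string.

none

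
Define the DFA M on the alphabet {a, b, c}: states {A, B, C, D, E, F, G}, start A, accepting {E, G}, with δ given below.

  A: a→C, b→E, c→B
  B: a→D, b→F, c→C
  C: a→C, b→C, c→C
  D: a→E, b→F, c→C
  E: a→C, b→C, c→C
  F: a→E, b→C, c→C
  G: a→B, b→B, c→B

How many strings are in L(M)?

4

The useful subgraph on states {A, B, D, E, F} is acyclic, so L(M) is finite; the longest accepting path visits 5 useful states, giving maximum string length 4.
Counting accepting paths from A by length: 1 of length 1, 2 of length 3, 1 of length 4. Total 4.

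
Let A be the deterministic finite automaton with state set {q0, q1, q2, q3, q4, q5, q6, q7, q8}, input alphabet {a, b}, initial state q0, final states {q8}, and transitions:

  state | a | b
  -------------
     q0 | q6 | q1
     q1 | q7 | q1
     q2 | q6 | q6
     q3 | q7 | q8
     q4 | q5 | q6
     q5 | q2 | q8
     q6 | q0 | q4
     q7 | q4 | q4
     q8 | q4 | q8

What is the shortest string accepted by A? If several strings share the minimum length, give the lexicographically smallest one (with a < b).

A breadth-first search from q0 reaches an accepting state first via the path q0 → q6 → q4 → q5 → q8 on input abab.
No string of length < 4 is accepted (BFS exhausts all shorter strings without reaching an accepting state), and abab is the lexicographically least accepting string of length 4.

abab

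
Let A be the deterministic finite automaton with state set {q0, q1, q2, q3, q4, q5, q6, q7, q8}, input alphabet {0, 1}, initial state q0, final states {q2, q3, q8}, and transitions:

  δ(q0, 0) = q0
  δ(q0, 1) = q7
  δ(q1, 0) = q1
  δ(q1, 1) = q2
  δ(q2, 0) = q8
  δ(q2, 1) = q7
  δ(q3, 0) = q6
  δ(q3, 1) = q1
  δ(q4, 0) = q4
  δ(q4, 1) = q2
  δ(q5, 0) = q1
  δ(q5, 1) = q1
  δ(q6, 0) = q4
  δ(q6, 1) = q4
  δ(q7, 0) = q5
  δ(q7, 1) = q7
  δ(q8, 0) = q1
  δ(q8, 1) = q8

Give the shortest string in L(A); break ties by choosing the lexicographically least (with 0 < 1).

A breadth-first search from q0 reaches an accepting state first via the path q0 → q7 → q5 → q1 → q2 on input 1001.
No string of length < 4 is accepted (BFS exhausts all shorter strings without reaching an accepting state), and 1001 is the lexicographically least accepting string of length 4.

1001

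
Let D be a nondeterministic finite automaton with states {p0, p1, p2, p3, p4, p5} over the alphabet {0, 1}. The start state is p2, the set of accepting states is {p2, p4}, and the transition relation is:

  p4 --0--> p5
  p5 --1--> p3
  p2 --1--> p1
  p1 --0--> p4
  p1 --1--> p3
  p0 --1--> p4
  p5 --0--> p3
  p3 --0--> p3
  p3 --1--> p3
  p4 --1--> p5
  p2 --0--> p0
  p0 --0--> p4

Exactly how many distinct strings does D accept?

4

The useful subgraph on states {p0, p1, p2, p4} is acyclic, so L(D) is finite; the longest accepting path visits 3 useful states, giving maximum string length 2.
Counting accepting paths from p2 by length: 1 of length 0, 3 of length 2. Total 4.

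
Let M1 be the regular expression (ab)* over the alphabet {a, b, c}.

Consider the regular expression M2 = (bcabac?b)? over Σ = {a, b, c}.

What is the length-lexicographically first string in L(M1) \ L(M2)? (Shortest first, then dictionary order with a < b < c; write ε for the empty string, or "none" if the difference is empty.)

ab

The string ab is accepted by M1 but not by M2.
No shorter string lies in the difference, and ab is the lexicographically first length-2 string in L(M1) \ L(M2).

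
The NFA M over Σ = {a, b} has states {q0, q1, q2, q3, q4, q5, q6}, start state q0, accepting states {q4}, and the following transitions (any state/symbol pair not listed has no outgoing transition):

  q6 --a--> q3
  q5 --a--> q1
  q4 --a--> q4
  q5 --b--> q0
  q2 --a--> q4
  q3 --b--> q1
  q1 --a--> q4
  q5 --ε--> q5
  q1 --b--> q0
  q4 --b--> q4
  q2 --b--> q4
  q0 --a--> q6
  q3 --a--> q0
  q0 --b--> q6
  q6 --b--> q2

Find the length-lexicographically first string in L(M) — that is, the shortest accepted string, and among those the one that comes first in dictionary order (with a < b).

aba

A breadth-first search from q0 reaches an accepting state first via the path q0 → q6 → q2 → q4 on input aba.
No string of length < 3 is accepted (BFS exhausts all shorter strings without reaching an accepting state), and aba is the lexicographically least accepting string of length 3.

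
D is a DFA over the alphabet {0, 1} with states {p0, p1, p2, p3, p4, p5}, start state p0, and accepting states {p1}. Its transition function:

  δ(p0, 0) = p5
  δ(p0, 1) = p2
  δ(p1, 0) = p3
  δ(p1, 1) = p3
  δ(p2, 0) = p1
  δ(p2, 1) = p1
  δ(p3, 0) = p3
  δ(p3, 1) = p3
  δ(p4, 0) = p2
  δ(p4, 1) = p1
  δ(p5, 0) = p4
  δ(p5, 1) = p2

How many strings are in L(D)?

7

The useful subgraph on states {p0, p1, p2, p4, p5} is acyclic, so L(D) is finite; the longest accepting path visits 5 useful states, giving maximum string length 4.
Counting accepting paths from p0 by length: 2 of length 2, 3 of length 3, 2 of length 4. Total 7.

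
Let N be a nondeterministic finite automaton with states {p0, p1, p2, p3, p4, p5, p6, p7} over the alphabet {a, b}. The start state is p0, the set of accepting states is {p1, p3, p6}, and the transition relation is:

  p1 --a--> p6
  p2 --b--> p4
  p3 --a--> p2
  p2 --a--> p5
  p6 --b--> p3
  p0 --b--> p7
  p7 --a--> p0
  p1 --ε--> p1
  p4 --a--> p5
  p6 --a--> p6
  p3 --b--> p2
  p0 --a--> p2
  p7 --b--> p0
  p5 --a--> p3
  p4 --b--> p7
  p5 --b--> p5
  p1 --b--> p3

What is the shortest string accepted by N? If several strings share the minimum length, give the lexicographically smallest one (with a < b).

A breadth-first search from p0 reaches an accepting state first via the path p0 → p2 → p5 → p3 on input aaa.
No string of length < 3 is accepted (BFS exhausts all shorter strings without reaching an accepting state), and aaa is the lexicographically least accepting string of length 3.

aaa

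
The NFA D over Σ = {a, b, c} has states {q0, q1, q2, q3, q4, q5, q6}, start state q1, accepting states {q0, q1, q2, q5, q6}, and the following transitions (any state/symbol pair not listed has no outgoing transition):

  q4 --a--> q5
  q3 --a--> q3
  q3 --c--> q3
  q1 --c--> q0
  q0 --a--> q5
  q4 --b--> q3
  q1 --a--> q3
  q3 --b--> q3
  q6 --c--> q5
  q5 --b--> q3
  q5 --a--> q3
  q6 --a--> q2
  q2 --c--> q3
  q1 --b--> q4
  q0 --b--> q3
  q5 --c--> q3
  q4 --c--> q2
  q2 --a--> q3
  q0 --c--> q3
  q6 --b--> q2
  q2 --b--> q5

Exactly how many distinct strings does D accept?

6

The useful subgraph on states {q0, q1, q2, q4, q5} is acyclic, so L(D) is finite; the longest accepting path visits 4 useful states, giving maximum string length 3.
Counting accepting paths from q1 by length: 1 of length 0, 1 of length 1, 3 of length 2, 1 of length 3. Total 6.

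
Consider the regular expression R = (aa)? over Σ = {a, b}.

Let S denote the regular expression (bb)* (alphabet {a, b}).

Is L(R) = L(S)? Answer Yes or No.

The string aa is accepted by R but rejected by S.
So L(R) ≠ L(S).

No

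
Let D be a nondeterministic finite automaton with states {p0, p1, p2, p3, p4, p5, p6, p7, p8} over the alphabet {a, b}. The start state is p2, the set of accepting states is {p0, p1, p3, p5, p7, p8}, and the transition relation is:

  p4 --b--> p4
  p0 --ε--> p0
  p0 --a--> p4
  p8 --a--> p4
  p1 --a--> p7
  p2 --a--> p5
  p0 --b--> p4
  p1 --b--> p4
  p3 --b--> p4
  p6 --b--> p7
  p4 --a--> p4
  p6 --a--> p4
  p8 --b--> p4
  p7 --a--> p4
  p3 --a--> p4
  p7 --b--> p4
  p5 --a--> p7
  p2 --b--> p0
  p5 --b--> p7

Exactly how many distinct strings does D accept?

4

The useful subgraph on states {p0, p2, p5, p7} is acyclic, so L(D) is finite; the longest accepting path visits 3 useful states, giving maximum string length 2.
Counting accepting paths from p2 by length: 2 of length 1, 2 of length 2. Total 4.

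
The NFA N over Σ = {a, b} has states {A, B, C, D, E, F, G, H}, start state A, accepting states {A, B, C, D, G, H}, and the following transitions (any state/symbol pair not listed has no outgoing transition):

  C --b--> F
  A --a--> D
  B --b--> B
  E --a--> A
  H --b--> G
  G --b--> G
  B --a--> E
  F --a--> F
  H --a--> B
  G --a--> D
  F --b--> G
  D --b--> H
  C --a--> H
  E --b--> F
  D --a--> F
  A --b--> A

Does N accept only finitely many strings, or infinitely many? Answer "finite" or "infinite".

State A is reachable from the start and can reach an accepting state, and it lies on the cycle A → A.
Traversing that cycle any number of times yields accepted strings of unbounded length, so the language is infinite.

infinite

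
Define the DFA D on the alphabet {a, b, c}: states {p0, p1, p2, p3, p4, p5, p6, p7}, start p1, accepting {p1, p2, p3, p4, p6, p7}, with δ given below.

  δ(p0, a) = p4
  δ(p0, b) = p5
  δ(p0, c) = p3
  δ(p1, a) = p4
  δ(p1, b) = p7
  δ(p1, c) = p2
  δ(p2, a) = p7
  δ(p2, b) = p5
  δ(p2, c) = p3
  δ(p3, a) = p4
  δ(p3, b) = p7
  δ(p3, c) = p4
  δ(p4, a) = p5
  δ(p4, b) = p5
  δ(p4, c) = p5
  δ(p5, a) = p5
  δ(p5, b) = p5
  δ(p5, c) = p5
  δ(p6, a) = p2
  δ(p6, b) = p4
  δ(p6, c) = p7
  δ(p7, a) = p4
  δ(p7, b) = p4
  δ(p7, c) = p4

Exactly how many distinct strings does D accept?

18

The useful subgraph on states {p1, p2, p3, p4, p7} is acyclic, so L(D) is finite; the longest accepting path visits 5 useful states, giving maximum string length 4.
Counting accepting paths from p1 by length: 1 of length 0, 3 of length 1, 5 of length 2, 6 of length 3, 3 of length 4. Total 18.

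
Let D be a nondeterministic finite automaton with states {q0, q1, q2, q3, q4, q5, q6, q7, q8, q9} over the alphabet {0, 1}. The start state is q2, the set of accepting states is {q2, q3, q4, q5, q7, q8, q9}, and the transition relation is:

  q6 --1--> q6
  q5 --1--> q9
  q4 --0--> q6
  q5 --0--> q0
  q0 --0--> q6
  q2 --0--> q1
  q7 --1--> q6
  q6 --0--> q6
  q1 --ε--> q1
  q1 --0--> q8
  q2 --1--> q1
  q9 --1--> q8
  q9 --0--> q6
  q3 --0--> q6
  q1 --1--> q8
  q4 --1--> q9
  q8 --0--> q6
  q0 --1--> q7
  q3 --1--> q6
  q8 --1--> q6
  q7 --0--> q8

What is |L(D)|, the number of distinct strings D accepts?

5

The useful subgraph on states {q1, q2, q8} is acyclic, so L(D) is finite; the longest accepting path visits 3 useful states, giving maximum string length 2.
Counting accepting paths from q2 by length: 1 of length 0, 4 of length 2. Total 5.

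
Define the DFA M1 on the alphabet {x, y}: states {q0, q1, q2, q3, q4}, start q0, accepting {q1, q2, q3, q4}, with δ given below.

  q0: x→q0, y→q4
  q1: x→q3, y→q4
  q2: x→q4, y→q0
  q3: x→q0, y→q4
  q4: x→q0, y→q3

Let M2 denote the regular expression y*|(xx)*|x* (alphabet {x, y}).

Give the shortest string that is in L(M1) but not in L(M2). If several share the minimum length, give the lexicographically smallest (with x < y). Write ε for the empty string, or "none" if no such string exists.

The string xy is accepted by M1 but not by M2.
No shorter string lies in the difference, and xy is the lexicographically first length-2 string in L(M1) \ L(M2).

xy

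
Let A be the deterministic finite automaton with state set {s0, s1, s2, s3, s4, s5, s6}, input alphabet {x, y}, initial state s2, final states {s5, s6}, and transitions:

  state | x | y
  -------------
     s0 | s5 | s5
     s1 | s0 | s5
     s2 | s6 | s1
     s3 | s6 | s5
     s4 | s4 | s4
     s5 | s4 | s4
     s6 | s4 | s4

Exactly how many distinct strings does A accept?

4

The useful subgraph on states {s0, s1, s2, s5, s6} is acyclic, so L(A) is finite; the longest accepting path visits 4 useful states, giving maximum string length 3.
Counting accepting paths from s2 by length: 1 of length 1, 1 of length 2, 2 of length 3. Total 4.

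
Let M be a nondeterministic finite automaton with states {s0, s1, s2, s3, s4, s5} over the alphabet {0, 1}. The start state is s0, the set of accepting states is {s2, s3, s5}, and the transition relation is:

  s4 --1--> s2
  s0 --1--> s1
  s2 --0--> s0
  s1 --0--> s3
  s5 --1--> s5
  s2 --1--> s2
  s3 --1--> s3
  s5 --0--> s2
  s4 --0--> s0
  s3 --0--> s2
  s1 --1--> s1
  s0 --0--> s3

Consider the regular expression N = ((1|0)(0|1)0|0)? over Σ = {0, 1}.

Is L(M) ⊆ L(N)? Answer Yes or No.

The string 00 is in L(M) but not in L(N).
So L(M) ⊄ L(N).

No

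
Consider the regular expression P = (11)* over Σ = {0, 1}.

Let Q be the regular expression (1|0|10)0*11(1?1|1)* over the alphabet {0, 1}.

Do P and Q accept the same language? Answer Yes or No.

The empty string ε is accepted by P but rejected by Q.
So L(P) ≠ L(Q).

No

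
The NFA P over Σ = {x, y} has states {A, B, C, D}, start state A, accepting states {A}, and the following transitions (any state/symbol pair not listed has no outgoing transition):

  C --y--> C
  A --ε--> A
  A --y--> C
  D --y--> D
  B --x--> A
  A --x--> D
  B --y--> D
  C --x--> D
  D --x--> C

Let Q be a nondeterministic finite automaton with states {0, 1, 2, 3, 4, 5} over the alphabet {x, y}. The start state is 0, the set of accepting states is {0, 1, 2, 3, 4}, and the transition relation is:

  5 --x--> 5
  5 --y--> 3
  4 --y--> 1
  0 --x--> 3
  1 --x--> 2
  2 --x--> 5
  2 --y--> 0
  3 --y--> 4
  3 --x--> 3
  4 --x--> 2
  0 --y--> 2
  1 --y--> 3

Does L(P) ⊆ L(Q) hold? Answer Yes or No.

Yes

Exploring the product automaton P × Q from the start pair (A, 0), following both machines on each input symbol, reaches 13 state pairs: (A, 0), (D, 3), (C, 2), (C, 3), (D, 4), (D, 5), (C, 0), (C, 4), (D, 1), (C, 5), (D, 2), (C, 1), (D, 0).
P accepts in {A} and Q accepts in {0, 1, 2, 3, 4}. The reachable pairs whose P-component is accepting are (A, 0); in each of them the Q-component is accepting too, so the product for L(P) \ L(Q) (P-component accepting, Q-component rejecting) has no reachable accepting pair and the difference is empty.
Hence every string in L(P) is also in L(Q).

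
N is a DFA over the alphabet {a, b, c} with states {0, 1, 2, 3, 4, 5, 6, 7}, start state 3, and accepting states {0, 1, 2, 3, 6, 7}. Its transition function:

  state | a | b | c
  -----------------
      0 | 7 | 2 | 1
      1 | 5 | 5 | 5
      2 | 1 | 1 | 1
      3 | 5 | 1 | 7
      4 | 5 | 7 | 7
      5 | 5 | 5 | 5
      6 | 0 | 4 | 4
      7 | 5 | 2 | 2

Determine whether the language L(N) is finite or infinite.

finite

The useful states (reachable from 3 and able to reach an accepting state) are {1, 2, 3, 7}.
Restricted to these states the transition graph has no cycle, so every accepting path has bounded length and L is finite.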